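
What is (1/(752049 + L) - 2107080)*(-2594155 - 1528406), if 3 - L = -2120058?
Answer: 8316257530465581413/957370 ≈ 8.6866e+12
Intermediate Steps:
L = 2120061 (L = 3 - 1*(-2120058) = 3 + 2120058 = 2120061)
(1/(752049 + L) - 2107080)*(-2594155 - 1528406) = (1/(752049 + 2120061) - 2107080)*(-2594155 - 1528406) = (1/2872110 - 2107080)*(-4122561) = -6051765538799/2872110*(-4122561) = 8316257530465581413/957370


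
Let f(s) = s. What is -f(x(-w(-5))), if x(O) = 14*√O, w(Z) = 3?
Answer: -14*I*√3 ≈ -24.249*I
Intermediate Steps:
-f(x(-w(-5))) = -14*√(-1*3) = -14*√(-3) = -14*I*√3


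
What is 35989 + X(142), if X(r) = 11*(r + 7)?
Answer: 37628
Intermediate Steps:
X(r) = 77 + 11*r (X(r) = 11*(7 + r) = 77 + 11*r)
35989 + X(142) = 35989 + (77 + 11*142) = 35989 + (77 + 1562) = 35989 + 1639 = 37628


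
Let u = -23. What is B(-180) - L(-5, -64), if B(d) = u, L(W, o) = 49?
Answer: -72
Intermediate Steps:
B(d) = -23
B(-180) - L(-5, -64) = -23 - 1*49 = -23 - 49 = -72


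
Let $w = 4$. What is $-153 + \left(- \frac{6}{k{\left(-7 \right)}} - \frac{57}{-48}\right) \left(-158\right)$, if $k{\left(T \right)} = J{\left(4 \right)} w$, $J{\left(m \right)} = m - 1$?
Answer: $- \frac{2093}{8} \approx -261.63$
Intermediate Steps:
$J{\left(m \right)} = -1 + m$ ($J{\left(m \right)} = m - 1 = -1 + m$)
$k{\left(T \right)} = 12$ ($k{\left(T \right)} = \left(-1 + 4\right) 4 = 3 \cdot 4 = 12$)
$-153 + \left(- \frac{6}{k{\left(-7 \right)}} - \frac{57}{-48}\right) \left(-158\right) = -153 + \left(- \frac{6}{12} - \frac{57}{-48}\right) \left(-158\right) = -153 + \left(\left(-6\right) \frac{1}{12} - - \frac{19}{16}\right) \left(-158\right) = -153 + \left(- \frac{1}{2} + \frac{19}{16}\right) \left(-158\right) = -153 + \frac{11}{16} \left(-158\right) = -153 - \frac{869}{8} = - \frac{2093}{8}$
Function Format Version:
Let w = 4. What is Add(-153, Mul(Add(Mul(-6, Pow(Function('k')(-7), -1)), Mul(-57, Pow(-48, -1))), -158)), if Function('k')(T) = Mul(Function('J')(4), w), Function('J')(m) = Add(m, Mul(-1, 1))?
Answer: Rational(-2093, 8) ≈ -261.63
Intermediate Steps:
Function('J')(m) = Add(-1, m) (Function('J')(m) = Add(m, -1) = Add(-1, m))
Function('k')(T) = 12 (Function('k')(T) = Mul(Add(-1, 4), 4) = Mul(3, 4) = 12)
Add(-153, Mul(Add(Mul(-6, Pow(Function('k')(-7), -1)), Mul(-57, Pow(-48, -1))), -158)) = Add(-153, Mul(Add(Mul(-6, Pow(12, -1)), Mul(-57, Pow(-48, -1))), -158)) = Add(-153, Mul(Add(Mul(-6, Rational(1, 12)), Mul(-57, Rational(-1, 48))), -158)) = Add(-153, Mul(Add(Rational(-1, 2), Rational(19, 16)), -158)) = Add(-153, Mul(Rational(11, 16), -158)) = Add(-153, Rational(-869, 8)) = Rational(-2093, 8)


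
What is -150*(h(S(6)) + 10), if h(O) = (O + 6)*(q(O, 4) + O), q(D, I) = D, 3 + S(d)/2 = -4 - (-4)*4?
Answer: -131100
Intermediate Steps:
S(d) = 18 (S(d) = -6 + 2*(-4 - (-4)*4) = -6 + 2*(-4 - 1*(-16)) = -6 + 2*(-4 + 16) = -6 + 2*12 = -6 + 24 = 18)
h(O) = 2*O*(6 + O) (h(O) = (O + 6)*(O + O) = (6 + O)*(2*O) = 2*O*(6 + O))
-150*(h(S(6)) + 10) = -150*(2*18*(6 + 18) + 10) = -150*(2*18*24 + 10) = -150*(864 + 10) = -150*874 = -131100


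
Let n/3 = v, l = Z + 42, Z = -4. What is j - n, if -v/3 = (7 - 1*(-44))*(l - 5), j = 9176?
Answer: 24323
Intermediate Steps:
l = 38 (l = -4 + 42 = 38)
v = -5049 (v = -3*(7 - 1*(-44))*(38 - 5) = -3*(7 + 44)*33 = -153*33 = -3*1683 = -5049)
n = -15147 (n = 3*(-5049) = -15147)
j - n = 9176 - 1*(-15147) = 9176 + 15147 = 24323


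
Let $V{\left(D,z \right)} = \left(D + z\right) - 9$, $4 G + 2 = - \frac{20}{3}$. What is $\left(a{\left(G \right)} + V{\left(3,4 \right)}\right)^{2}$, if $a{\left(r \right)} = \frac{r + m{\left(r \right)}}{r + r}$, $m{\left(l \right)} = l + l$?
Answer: $\frac{1}{4} \approx 0.25$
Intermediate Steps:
$m{\left(l \right)} = 2 l$
$G = - \frac{13}{6}$ ($G = - \frac{1}{2} + \frac{\left(-20\right) \frac{1}{3}}{4} = - \frac{1}{2} + \frac{1}{4} \left(- \frac{20}{3}\right) = - \frac{1}{2} - \frac{5}{3} = - \frac{13}{6} \approx -2.1667$)
$a{\left(r \right)} = \frac{3}{2}$ ($a{\left(r \right)} = \frac{r + 2 r}{r + r} = \frac{3 r}{2 r} = 3 r \frac{1}{2 r} = \frac{3}{2}$)
$V{\left(D,z \right)} = -9 + D + z$
$\left(a{\left(G \right)} + V{\left(3,4 \right)}\right)^{2} = \left(\frac{3}{2} + \left(-9 + 3 + 4\right)\right)^{2} = \left(\frac{3}{2} - 2\right)^{2} = \left(- \frac{1}{2}\right)^{2} = \frac{1}{4}$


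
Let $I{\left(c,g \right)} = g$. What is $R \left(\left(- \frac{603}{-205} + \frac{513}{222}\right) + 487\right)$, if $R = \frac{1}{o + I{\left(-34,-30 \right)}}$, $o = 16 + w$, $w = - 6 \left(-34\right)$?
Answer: $\frac{7467467}{2882300} \approx 2.5908$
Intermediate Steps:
$w = 204$ ($w = \left(-1\right) \left(-204\right) = 204$)
$o = 220$ ($o = 16 + 204 = 220$)
$R = \frac{1}{190}$ ($R = \frac{1}{220 - 30} = \frac{1}{190} \approx 0.0052632$)
$R \left(\left(- \frac{603}{-205} + \frac{513}{222}\right) + 487\right) = \frac{\left(- \frac{603}{-205} + \frac{513}{222}\right) + 487}{190} = \frac{\left(\left(-603\right) \left(- \frac{1}{205}\right) + 513 \cdot \frac{1}{222}\right) + 487}{190} = \frac{\left(\frac{603}{205} + \frac{171}{74}\right) + 487}{190} = \frac{\frac{79677}{15170} + 487}{190} = \frac{1}{190} \cdot \frac{7467467}{15170} = \frac{7467467}{2882300}$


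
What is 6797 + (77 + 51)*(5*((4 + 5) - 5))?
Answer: 9357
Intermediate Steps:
6797 + (77 + 51)*(5*((4 + 5) - 5)) = 6797 + 128*(5*(9 - 5)) = 6797 + 128*(5*4) = 6797 + 128*20 = 6797 + 2560 = 9357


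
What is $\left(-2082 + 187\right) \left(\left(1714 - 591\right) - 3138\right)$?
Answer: $3818425$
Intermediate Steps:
$\left(-2082 + 187\right) \left(\left(1714 - 591\right) - 3138\right) = - 1895 \left(1123 - 3138\right) = \left(-1895\right) \left(-2015\right) = 3818425$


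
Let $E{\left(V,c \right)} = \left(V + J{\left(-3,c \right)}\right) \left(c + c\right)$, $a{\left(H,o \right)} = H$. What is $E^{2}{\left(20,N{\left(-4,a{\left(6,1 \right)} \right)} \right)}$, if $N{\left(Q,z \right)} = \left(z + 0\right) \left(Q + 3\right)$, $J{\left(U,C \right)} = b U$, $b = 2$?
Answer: $28224$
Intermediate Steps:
$J{\left(U,C \right)} = 2 U$
$N{\left(Q,z \right)} = z \left(3 + Q\right)$
$E{\left(V,c \right)} = 2 c \left(-6 + V\right)$ ($E{\left(V,c \right)} = \left(V + 2 \left(-3\right)\right) \left(c + c\right) = \left(V - 6\right) 2 c = \left(-6 + V\right) 2 c = 2 c \left(-6 + V\right)$)
$E^{2}{\left(20,N{\left(-4,a{\left(6,1 \right)} \right)} \right)} = \left(2 \cdot 6 \left(3 - 4\right) \left(-6 + 20\right)\right)^{2} = \left(2 \cdot 6 \left(-1\right) 14\right)^{2} = \left(2 \left(-6\right) 14\right)^{2} = \left(-168\right)^{2} = 28224$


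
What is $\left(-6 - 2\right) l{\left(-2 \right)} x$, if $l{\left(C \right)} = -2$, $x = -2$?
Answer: $-32$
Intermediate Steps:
$\left(-6 - 2\right) l{\left(-2 \right)} x = \left(-6 - 2\right) \left(-2\right) \left(-2\right) = \left(-8\right) \left(-2\right) \left(-2\right) = 16 \left(-2\right) = -32$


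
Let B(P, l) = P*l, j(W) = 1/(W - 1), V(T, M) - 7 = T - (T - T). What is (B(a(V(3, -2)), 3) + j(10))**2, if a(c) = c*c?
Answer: 7295401/81 ≈ 90067.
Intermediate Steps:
V(T, M) = 7 + T (V(T, M) = 7 + (T - (T - T)) = 7 + (T - 1*0) = 7 + (T + 0) = 7 + T)
j(W) = 1/(-1 + W)
a(c) = c**2
(B(a(V(3, -2)), 3) + j(10))**2 = ((7 + 3)**2*3 + 1/(-1 + 10))**2 = (10**2*3 + 1/9)**2 = (100*3 + 1/9)**2 = (300 + 1/9)**2 = (2701/9)**2 = 7295401/81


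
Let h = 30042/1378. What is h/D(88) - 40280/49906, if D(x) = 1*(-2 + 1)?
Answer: -388695473/17192617 ≈ -22.608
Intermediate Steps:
h = 15021/689 (h = 30042*(1/1378) = 15021/689 ≈ 21.801)
D(x) = -1 (D(x) = 1*(-1) = -1)
h/D(88) - 40280/49906 = (15021/689)/(-1) - 40280/49906 = (15021/689)*(-1) - 40280*1/49906 = -15021/689 - 20140/24953 = -388695473/17192617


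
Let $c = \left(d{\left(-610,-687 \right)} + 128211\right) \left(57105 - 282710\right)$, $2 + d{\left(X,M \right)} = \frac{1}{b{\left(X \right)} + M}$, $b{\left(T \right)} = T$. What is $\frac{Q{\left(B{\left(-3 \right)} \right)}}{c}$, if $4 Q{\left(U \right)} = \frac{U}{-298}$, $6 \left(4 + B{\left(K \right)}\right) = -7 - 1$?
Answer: $- \frac{1297}{8384646055358160} \approx -1.5469 \cdot 10^{-13}$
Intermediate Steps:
$B{\left(K \right)} = - \frac{16}{3}$ ($B{\left(K \right)} = -4 + \frac{-7 - 1}{6} = -4 + \frac{1}{6} \left(-8\right) = -4 - \frac{4}{3} = - \frac{16}{3}$)
$d{\left(X,M \right)} = -2 + \frac{1}{M + X}$ ($d{\left(X,M \right)} = -2 + \frac{1}{X + M} = -2 + \frac{1}{M + X}$)
$Q{\left(U \right)} = - \frac{U}{1192}$ ($Q{\left(U \right)} = \frac{U \frac{1}{-298}}{4} = \frac{U \left(- \frac{1}{298}\right)}{4} = \frac{\left(- \frac{1}{298}\right) U}{4} = - \frac{U}{1192}$)
$c = - \frac{37515194878560}{1297}$ ($c = \left(\frac{1 - -1374 - -1220}{-687 - 610} + 128211\right) \left(57105 - 282710\right) = \left(\frac{1 + 1374 + 1220}{-1297} + 128211\right) \left(-225605\right) = \left(\left(- \frac{1}{1297}\right) 2595 + 128211\right) \left(-225605\right) = \left(- \frac{2595}{1297} + 128211\right) \left(-225605\right) = \frac{166287072}{1297} \left(-225605\right) = - \frac{37515194878560}{1297} \approx -2.8925 \cdot 10^{10}$)
$\frac{Q{\left(B{\left(-3 \right)} \right)}}{c} = \frac{\left(- \frac{1}{1192}\right) \left(- \frac{16}{3}\right)}{- \frac{37515194878560}{1297}} = \frac{2}{447} \left(- \frac{1297}{37515194878560}\right) = - \frac{1297}{8384646055358160}$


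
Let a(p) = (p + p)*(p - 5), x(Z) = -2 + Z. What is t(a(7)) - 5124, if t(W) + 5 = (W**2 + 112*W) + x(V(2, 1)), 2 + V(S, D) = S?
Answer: -1211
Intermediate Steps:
V(S, D) = -2 + S
a(p) = 2*p*(-5 + p) (a(p) = (2*p)*(-5 + p) = 2*p*(-5 + p))
t(W) = -7 + W**2 + 112*W (t(W) = -5 + ((W**2 + 112*W) + (-2 + (-2 + 2))) = -5 + ((W**2 + 112*W) + (-2 + 0)) = -5 + ((W**2 + 112*W) - 2) = -5 + (-2 + W**2 + 112*W) = -7 + W**2 + 112*W)
t(a(7)) - 5124 = (-7 + (2*7*(-5 + 7))**2 + 112*(2*7*(-5 + 7))) - 5124 = (-7 + (2*7*2)**2 + 112*(2*7*2)) - 5124 = (-7 + 28**2 + 112*28) - 5124 = (-7 + 784 + 3136) - 5124 = 3913 - 5124 = -1211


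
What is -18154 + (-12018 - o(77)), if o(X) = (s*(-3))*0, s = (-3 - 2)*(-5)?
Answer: -30172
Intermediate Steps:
s = 25 (s = -5*(-5) = 25)
o(X) = 0 (o(X) = (25*(-3))*0 = -75*0 = 0)
-18154 + (-12018 - o(77)) = -18154 + (-12018 - 1*0) = -18154 + (-12018 + 0) = -18154 - 12018 = -30172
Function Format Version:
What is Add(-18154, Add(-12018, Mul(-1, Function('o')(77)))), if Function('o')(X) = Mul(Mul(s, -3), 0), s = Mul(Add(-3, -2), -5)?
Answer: -30172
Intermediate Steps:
s = 25 (s = Mul(-5, -5) = 25)
Function('o')(X) = 0 (Function('o')(X) = Mul(Mul(25, -3), 0) = Mul(-75, 0) = 0)
Add(-18154, Add(-12018, Mul(-1, Function('o')(77)))) = Add(-18154, Add(-12018, Mul(-1, 0))) = Add(-18154, Add(-12018, 0)) = Add(-18154, -12018) = -30172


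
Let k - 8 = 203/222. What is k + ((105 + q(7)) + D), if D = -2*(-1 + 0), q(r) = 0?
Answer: 25733/222 ≈ 115.91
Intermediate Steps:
D = 2 (D = -2*(-1) = 2)
k = 1979/222 (k = 8 + 203/222 = 1979/222 ≈ 8.9144)
k + ((105 + q(7)) + D) = 1979/222 + ((105 + 0) + 2) = 1979/222 + (105 + 2) = 1979/222 + 107 = 25733/222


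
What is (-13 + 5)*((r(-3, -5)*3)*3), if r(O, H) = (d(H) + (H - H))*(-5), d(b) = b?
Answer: -1800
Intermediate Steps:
r(O, H) = -5*H (r(O, H) = (H + (H - H))*(-5) = (H + 0)*(-5) = H*(-5) = -5*H)
(-13 + 5)*((r(-3, -5)*3)*3) = (-13 + 5)*((-5*(-5)*3)*3) = -8*25*3*3 = -600*3 = -8*225 = -1800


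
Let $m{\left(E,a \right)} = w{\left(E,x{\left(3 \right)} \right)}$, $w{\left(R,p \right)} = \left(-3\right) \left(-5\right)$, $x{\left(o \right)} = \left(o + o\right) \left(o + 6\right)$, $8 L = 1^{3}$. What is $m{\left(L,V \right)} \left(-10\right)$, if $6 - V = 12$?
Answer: $-150$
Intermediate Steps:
$L = \frac{1}{8}$ ($L = \frac{1^{3}}{8} = \frac{1}{8} \cdot 1 = \frac{1}{8} \approx 0.125$)
$V = -6$ ($V = 6 - 12 = -6$)
$x{\left(o \right)} = 2 o \left(6 + o\right)$
$w{\left(R,p \right)} = 15$
$m{\left(E,a \right)} = 15$
$m{\left(L,V \right)} \left(-10\right) = 15 \left(-10\right) = -150$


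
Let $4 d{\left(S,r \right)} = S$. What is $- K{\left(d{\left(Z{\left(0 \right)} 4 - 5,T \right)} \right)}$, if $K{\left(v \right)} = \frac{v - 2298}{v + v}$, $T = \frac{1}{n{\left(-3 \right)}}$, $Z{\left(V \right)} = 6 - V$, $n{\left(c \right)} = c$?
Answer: $\frac{9173}{38} \approx 241.39$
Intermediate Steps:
$T = - \frac{1}{3}$ ($T = \frac{1}{-3} = - \frac{1}{3} \approx -0.33333$)
$d{\left(S,r \right)} = \frac{S}{4}$
$K{\left(v \right)} = \frac{-2298 + v}{2 v}$
$- K{\left(d{\left(Z{\left(0 \right)} 4 - 5,T \right)} \right)} = - \frac{-2298 + \frac{\left(6 - 0\right) 4 - 5}{4}}{2 \frac{\left(6 - 0\right) 4 - 5}{4}} = - \frac{-2298 + \frac{\left(6 + 0\right) 4 - 5}{4}}{2 \frac{\left(6 + 0\right) 4 - 5}{4}} = - \frac{-2298 + \frac{6 \cdot 4 - 5}{4}}{2 \frac{6 \cdot 4 - 5}{4}} = - \frac{-2298 + \frac{24 - 5}{4}}{2 \frac{24 - 5}{4}} = - \frac{-2298 + \frac{1}{4} \cdot 19}{2 \cdot \frac{1}{4} \cdot 19} = - \frac{-2298 + \frac{19}{4}}{2 \cdot \frac{19}{4}} = - \frac{4 \left(-9173\right)}{2 \cdot 19 \cdot 4} = \left(-1\right) \left(- \frac{9173}{38}\right) = \frac{9173}{38}$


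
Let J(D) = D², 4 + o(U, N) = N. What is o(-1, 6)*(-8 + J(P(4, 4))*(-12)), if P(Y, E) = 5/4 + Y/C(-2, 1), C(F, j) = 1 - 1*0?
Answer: -1355/2 ≈ -677.50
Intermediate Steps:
o(U, N) = -4 + N
C(F, j) = 1 (C(F, j) = 1 + 0 = 1)
P(Y, E) = 5/4 + Y (P(Y, E) = 5/4 + Y/1 = 5*(¼) + Y*1 = 5/4 + Y)
o(-1, 6)*(-8 + J(P(4, 4))*(-12)) = (-4 + 6)*(-8 + (5/4 + 4)²*(-12)) = 2*(-8 + (21/4)²*(-12)) = 2*(-8 + (441/16)*(-12)) = 2*(-8 - 1323/4) = 2*(-1355/4) = -1355/2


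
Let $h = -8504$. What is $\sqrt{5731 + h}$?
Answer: $i \sqrt{2773} \approx 52.659 i$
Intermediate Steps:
$\sqrt{5731 + h} = \sqrt{5731 - 8504} = \sqrt{-2773} = i \sqrt{2773}$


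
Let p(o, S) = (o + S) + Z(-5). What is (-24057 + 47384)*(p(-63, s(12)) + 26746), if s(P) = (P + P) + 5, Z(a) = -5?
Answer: 622994189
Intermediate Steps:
s(P) = 5 + 2*P (s(P) = 2*P + 5 = 5 + 2*P)
p(o, S) = -5 + S + o (p(o, S) = (o + S) - 5 = (S + o) - 5 = -5 + S + o)
(-24057 + 47384)*(p(-63, s(12)) + 26746) = (-24057 + 47384)*((-5 + (5 + 2*12) - 63) + 26746) = 23327*((-5 + (5 + 24) - 63) + 26746) = 23327*((-5 + 29 - 63) + 26746) = 23327*(-39 + 26746) = 23327*26707 = 622994189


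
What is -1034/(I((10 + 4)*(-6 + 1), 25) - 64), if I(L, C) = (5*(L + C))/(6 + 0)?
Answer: 2068/203 ≈ 10.187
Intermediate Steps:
I(L, C) = 5*C/6 + 5*L/6 (I(L, C) = (5*(C + L))/6 = (5*C + 5*L)*(1/6) = 5*C/6 + 5*L/6)
-1034/(I((10 + 4)*(-6 + 1), 25) - 64) = -1034/(((5/6)*25 + 5*((10 + 4)*(-6 + 1))/6) - 64) = -1034/((125/6 + 5*(14*(-5))/6) - 64) = -1034/((125/6 + (5/6)*(-70)) - 64) = -1034/((125/6 - 175/3) - 64) = -1034/(-75/2 - 64) = -1034/(-203/2) = -1034*(-2/203) = 2068/203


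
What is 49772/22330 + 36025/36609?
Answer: 1313270699/408739485 ≈ 3.2130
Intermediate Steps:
49772/22330 + 36025/36609 = 49772*(1/22330) + 36025*(1/36609) = 24886/11165 + 36025/36609 = 1313270699/408739485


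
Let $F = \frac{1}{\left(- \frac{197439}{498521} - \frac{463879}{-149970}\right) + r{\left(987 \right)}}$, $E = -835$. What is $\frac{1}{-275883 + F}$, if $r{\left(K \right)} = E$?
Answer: $- \frac{62225623802821}{17166991846356860313} \approx -3.6247 \cdot 10^{-6}$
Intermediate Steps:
$r{\left(K \right)} = -835$
$F = - \frac{74763194370}{62225623802821}$ ($F = \frac{1}{\left(- \frac{197439}{498521} - \frac{463879}{-149970}\right) - 835} = \frac{1}{\left(\left(-197439\right) \frac{1}{498521} - - \frac{463879}{149970}\right) - 835} = \frac{1}{\left(- \frac{197439}{498521} + \frac{463879}{149970}\right) - 835} = \frac{1}{\frac{201643496129}{74763194370} - 835} = \frac{1}{- \frac{62225623802821}{74763194370}} = - \frac{74763194370}{62225623802821} \approx -0.0012015$)
$\frac{1}{-275883 + F} = \frac{1}{-275883 - \frac{74763194370}{62225623802821}} = \frac{1}{- \frac{17166991846356860313}{62225623802821}} = - \frac{62225623802821}{17166991846356860313}$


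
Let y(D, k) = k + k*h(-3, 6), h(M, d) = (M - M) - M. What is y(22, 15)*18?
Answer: 1080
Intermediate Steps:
h(M, d) = -M (h(M, d) = 0 - M = -M)
y(D, k) = 4*k (y(D, k) = k + k*(-1*(-3)) = k + k*3 = k + 3*k = 4*k)
y(22, 15)*18 = (4*15)*18 = 60*18 = 1080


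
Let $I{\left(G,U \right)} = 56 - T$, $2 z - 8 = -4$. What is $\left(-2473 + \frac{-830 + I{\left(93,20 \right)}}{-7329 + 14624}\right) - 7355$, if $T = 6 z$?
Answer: $- \frac{71696046}{7295} \approx -9828.1$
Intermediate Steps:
$z = 2$ ($z = 4 + \frac{1}{2} \left(-4\right) = 4 - 2 = 2$)
$T = 12$ ($T = 6 \cdot 2 = 12$)
$I{\left(G,U \right)} = 44$ ($I{\left(G,U \right)} = 56 - 12 = 44$)
$\left(-2473 + \frac{-830 + I{\left(93,20 \right)}}{-7329 + 14624}\right) - 7355 = \left(-2473 + \frac{-830 + 44}{-7329 + 14624}\right) - 7355 = \left(-2473 - \frac{786}{7295}\right) - 7355 = - \frac{18041321}{7295} - 7355 = - \frac{71696046}{7295}$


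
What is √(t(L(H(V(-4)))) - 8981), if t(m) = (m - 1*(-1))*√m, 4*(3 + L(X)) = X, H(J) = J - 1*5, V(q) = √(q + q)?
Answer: √2*√(-71848 + √(-17 + 2*I*√2)*(-13 + 2*I*√2))/4 ≈ 0.034829 - 94.779*I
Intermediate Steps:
V(q) = √2*√q (V(q) = √(2*q) = √2*√q)
H(J) = -5 + J (H(J) = J - 5 = -5 + J)
L(X) = -3 + X/4
t(m) = √m*(1 + m) (t(m) = (m + 1)*√m = (1 + m)*√m = √m*(1 + m))
√(t(L(H(V(-4)))) - 8981) = √(√(-3 + (-5 + √2*√(-4))/4)*(1 + (-3 + (-5 + √2*√(-4))/4)) - 8981) = √(√(-3 + (-5 + √2*(2*I))/4)*(1 + (-3 + (-5 + √2*(2*I))/4)) - 8981) = √(√(-3 + (-5 + 2*I*√2)/4)*(1 + (-3 + (-5 + 2*I*√2)/4)) - 8981) = √(√(-3 + (-5/4 + I*√2/2))*(1 + (-3 + (-5/4 + I*√2/2))) - 8981) = √(√(-17/4 + I*√2/2)*(1 + (-17/4 + I*√2/2)) - 8981) = √(√(-17/4 + I*√2/2)*(-13/4 + I*√2/2) - 8981) = √(-8981 + √(-17/4 + I*√2/2)*(-13/4 + I*√2/2))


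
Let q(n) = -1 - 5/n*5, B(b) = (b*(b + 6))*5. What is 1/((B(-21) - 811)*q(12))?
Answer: -3/7067 ≈ -0.00042451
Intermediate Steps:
B(b) = 5*b*(6 + b) (B(b) = (b*(6 + b))*5 = 5*b*(6 + b))
q(n) = -1 - 25/n
1/((B(-21) - 811)*q(12)) = 1/((5*(-21)*(6 - 21) - 811)*(((-25 - 1*12)/12))) = 1/((5*(-21)*(-15) - 811)*(((-25 - 12)/12))) = 1/((1575 - 811)*(((1/12)*(-37)))) = 1/(764*(-37/12)) = (1/764)*(-12/37) = -3/7067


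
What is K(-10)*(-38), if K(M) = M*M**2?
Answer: 38000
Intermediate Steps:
K(M) = M**3
K(-10)*(-38) = (-10)**3*(-38) = -1000*(-38) = 38000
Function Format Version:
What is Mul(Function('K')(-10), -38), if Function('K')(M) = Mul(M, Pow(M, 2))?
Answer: 38000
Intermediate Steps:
Function('K')(M) = Pow(M, 3)
Mul(Function('K')(-10), -38) = Mul(Pow(-10, 3), -38) = Mul(-1000, -38) = 38000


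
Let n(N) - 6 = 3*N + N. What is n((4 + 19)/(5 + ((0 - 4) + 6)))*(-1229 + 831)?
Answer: -53332/7 ≈ -7618.9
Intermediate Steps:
n(N) = 6 + 4*N (n(N) = 6 + (3*N + N) = 6 + 4*N)
n((4 + 19)/(5 + ((0 - 4) + 6)))*(-1229 + 831) = (6 + 4*((4 + 19)/(5 + ((0 - 4) + 6))))*(-1229 + 831) = (6 + 4*(23/(5 + (-4 + 6))))*(-398) = (6 + 4*(23/(5 + 2)))*(-398) = (6 + 4*(23/7))*(-398) = (6 + 92/7)*(-398) = (134/7)*(-398) = -53332/7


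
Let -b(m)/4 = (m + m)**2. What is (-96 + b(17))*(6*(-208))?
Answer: 5890560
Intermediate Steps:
b(m) = -16*m**2 (b(m) = -4*(m + m)**2 = -4*4*m**2 = -16*m**2)
(-96 + b(17))*(6*(-208)) = (-96 - 16*17**2)*(6*(-208)) = (-96 - 16*289)*(-1248) = (-96 - 4624)*(-1248) = -4720*(-1248) = 5890560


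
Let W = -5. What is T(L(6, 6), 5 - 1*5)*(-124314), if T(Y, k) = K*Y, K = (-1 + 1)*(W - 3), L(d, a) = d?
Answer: 0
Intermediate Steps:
K = 0 (K = (-1 + 1)*(-5 - 3) = 0*(-8) = 0)
T(Y, k) = 0 (T(Y, k) = 0*Y = 0)
T(L(6, 6), 5 - 1*5)*(-124314) = 0*(-124314) = 0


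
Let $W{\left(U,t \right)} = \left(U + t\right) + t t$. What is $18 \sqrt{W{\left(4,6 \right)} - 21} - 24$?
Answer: $66$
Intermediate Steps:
$W{\left(U,t \right)} = U + t + t^{2}$ ($W{\left(U,t \right)} = \left(U + t\right) + t^{2} = U + t + t^{2}$)
$18 \sqrt{W{\left(4,6 \right)} - 21} - 24 = 18 \sqrt{\left(4 + 6 + 6^{2}\right) - 21} - 24 = 18 \sqrt{\left(4 + 6 + 36\right) - 21} - 24 = 18 \sqrt{46 - 21} - 24 = 18 \sqrt{25} - 24 = 18 \cdot 5 - 24 = 90 - 24 = 66$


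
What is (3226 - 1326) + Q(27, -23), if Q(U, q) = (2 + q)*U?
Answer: 1333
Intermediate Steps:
Q(U, q) = U*(2 + q)
(3226 - 1326) + Q(27, -23) = (3226 - 1326) + 27*(2 - 23) = 1900 + 27*(-21) = 1900 - 567 = 1333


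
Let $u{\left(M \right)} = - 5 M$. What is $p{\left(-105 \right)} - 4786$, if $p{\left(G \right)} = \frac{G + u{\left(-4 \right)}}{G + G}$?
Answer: $- \frac{200995}{42} \approx -4785.6$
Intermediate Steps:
$p{\left(G \right)} = \frac{20 + G}{2 G}$ ($p{\left(G \right)} = \frac{G - -20}{G + G} = \frac{G + 20}{2 G} = \left(20 + G\right) \frac{1}{2 G} = \frac{20 + G}{2 G}$)
$p{\left(-105 \right)} - 4786 = \frac{20 - 105}{2 \left(-105\right)} - 4786 = \frac{1}{2} \left(- \frac{1}{105}\right) \left(-85\right) - 4786 = \frac{17}{42} - 4786 = - \frac{200995}{42}$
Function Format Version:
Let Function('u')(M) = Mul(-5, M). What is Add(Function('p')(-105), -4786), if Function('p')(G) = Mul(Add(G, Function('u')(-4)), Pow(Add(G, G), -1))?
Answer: Rational(-200995, 42) ≈ -4785.6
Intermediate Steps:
Function('p')(G) = Mul(Rational(1, 2), Pow(G, -1), Add(20, G)) (Function('p')(G) = Mul(Add(G, Mul(-5, -4)), Pow(Add(G, G), -1)) = Mul(Add(G, 20), Pow(Mul(2, G), -1)) = Mul(Add(20, G), Mul(Rational(1, 2), Pow(G, -1))) = Mul(Rational(1, 2), Pow(G, -1), Add(20, G)))
Add(Function('p')(-105), -4786) = Add(Mul(Rational(1, 2), Pow(-105, -1), Add(20, -105)), -4786) = Add(Mul(Rational(1, 2), Rational(-1, 105), -85), -4786) = Add(Rational(17, 42), -4786) = Rational(-200995, 42)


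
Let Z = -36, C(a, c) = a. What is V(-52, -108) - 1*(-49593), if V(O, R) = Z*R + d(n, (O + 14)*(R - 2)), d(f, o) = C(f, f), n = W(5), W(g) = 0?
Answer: 53481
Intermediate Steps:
n = 0
d(f, o) = f
V(O, R) = -36*R (V(O, R) = -36*R + 0 = -36*R)
V(-52, -108) - 1*(-49593) = -36*(-108) - 1*(-49593) = 3888 + 49593 = 53481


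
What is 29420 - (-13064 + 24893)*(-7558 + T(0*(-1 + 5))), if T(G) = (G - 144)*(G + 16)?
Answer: 116687018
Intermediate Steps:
T(G) = (-144 + G)*(16 + G)
29420 - (-13064 + 24893)*(-7558 + T(0*(-1 + 5))) = 29420 - (-13064 + 24893)*(-7558 + (-2304 + (0*(-1 + 5))² - 0*(-1 + 5))) = 29420 - 11829*(-7558 + (-2304 + (0*4)² - 0*4)) = 29420 - 11829*(-7558 + (-2304 + 0² - 128*0)) = 29420 - 11829*(-7558 + (-2304 + 0 + 0)) = 29420 - 11829*(-7558 - 2304) = 29420 - 11829*(-9862) = 29420 - 1*(-116657598) = 29420 + 116657598 = 116687018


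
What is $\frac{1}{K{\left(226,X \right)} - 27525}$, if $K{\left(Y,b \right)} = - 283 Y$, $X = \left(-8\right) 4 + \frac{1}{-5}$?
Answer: $- \frac{1}{91483} \approx -1.0931 \cdot 10^{-5}$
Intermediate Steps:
$X = - \frac{161}{5}$ ($X = -32 - \frac{1}{5} = - \frac{161}{5} \approx -32.2$)
$\frac{1}{K{\left(226,X \right)} - 27525} = \frac{1}{\left(-283\right) 226 - 27525} = \frac{1}{-63958 - 27525} = \frac{1}{-91483} = - \frac{1}{91483}$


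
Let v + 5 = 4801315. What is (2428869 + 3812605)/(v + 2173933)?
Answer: 6241474/6975243 ≈ 0.89480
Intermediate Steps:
v = 4801310 (v = -5 + 4801315 = 4801310)
(2428869 + 3812605)/(v + 2173933) = (2428869 + 3812605)/(4801310 + 2173933) = 6241474/6975243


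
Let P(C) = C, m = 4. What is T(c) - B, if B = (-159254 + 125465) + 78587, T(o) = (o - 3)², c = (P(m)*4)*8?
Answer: -29173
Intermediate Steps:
c = 128 (c = (4*4)*8 = 16*8 = 128)
T(o) = (-3 + o)²
B = 44798 (B = -33789 + 78587 = 44798)
T(c) - B = (-3 + 128)² - 1*44798 = 125² - 44798 = 15625 - 44798 = -29173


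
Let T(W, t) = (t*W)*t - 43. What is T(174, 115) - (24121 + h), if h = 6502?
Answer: 2270484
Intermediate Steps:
T(W, t) = -43 + W*t**2 (T(W, t) = (W*t)*t - 43 = W*t**2 - 43 = -43 + W*t**2)
T(174, 115) - (24121 + h) = (-43 + 174*115**2) - (24121 + 6502) = (-43 + 174*13225) - 1*30623 = (-43 + 2301150) - 30623 = 2301107 - 30623 = 2270484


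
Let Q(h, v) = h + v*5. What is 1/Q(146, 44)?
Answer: 1/366 ≈ 0.0027322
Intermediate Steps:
Q(h, v) = h + 5*v
1/Q(146, 44) = 1/(146 + 5*44) = 1/(146 + 220) = 1/366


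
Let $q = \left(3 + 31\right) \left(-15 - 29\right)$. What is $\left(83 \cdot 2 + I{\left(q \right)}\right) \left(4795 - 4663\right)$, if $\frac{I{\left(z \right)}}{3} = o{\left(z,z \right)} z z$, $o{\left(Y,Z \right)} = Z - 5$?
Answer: $-1330267736424$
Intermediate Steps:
$o{\left(Y,Z \right)} = -5 + Z$ ($o{\left(Y,Z \right)} = Z - 5 = -5 + Z$)
$q = -1496$ ($q = 34 \left(-44\right) = -1496$)
$I{\left(z \right)} = 3 z^{2} \left(-5 + z\right)$ ($I{\left(z \right)} = 3 \left(-5 + z\right) z z = 3 z \left(-5 + z\right) z = 3 z^{2} \left(-5 + z\right)$)
$\left(83 \cdot 2 + I{\left(q \right)}\right) \left(4795 - 4663\right) = \left(83 \cdot 2 + 3 \left(-1496\right)^{2} \left(-5 - 1496\right)\right) \left(4795 - 4663\right) = \left(166 + 3 \cdot 2238016 \left(-1501\right)\right) 132 = \left(166 - 10077786048\right) 132 = \left(-10077785882\right) 132 = -1330267736424$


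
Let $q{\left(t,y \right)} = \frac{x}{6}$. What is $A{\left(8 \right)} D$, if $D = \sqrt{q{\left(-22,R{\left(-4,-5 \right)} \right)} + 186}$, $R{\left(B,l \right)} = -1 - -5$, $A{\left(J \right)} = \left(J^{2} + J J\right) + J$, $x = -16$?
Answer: $\frac{680 \sqrt{66}}{3} \approx 1841.4$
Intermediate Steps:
$A{\left(J \right)} = J + 2 J^{2}$ ($A{\left(J \right)} = \left(J^{2} + J^{2}\right) + J = 2 J^{2} + J = J + 2 J^{2}$)
$R{\left(B,l \right)} = 4$ ($R{\left(B,l \right)} = -1 + 5 = 4$)
$q{\left(t,y \right)} = - \frac{8}{3}$ ($q{\left(t,y \right)} = - \frac{16}{6} = \left(-16\right) \frac{1}{6} = - \frac{8}{3}$)
$D = \frac{5 \sqrt{66}}{3}$ ($D = \sqrt{- \frac{8}{3} + 186} = \sqrt{\frac{550}{3}} = \frac{5 \sqrt{66}}{3} \approx 13.54$)
$A{\left(8 \right)} D = 8 \left(1 + 2 \cdot 8\right) \frac{5 \sqrt{66}}{3} = 8 \left(1 + 16\right) \frac{5 \sqrt{66}}{3} = 8 \cdot 17 \frac{5 \sqrt{66}}{3} = 136 \frac{5 \sqrt{66}}{3} = \frac{680 \sqrt{66}}{3}$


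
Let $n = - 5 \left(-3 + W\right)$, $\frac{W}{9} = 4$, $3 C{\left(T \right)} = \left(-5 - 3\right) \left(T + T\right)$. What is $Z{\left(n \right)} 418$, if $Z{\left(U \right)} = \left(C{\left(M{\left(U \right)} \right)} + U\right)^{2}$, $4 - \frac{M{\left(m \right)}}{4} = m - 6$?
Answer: $\frac{57171124450}{9} \approx 6.3523 \cdot 10^{9}$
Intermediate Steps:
$M{\left(m \right)} = 40 - 4 m$ ($M{\left(m \right)} = 16 - 4 \left(m - 6\right) = 16 - 4 \left(-6 + m\right) = 16 - \left(-24 + 4 m\right) = 40 - 4 m$)
$C{\left(T \right)} = - \frac{16 T}{3}$ ($C{\left(T \right)} = \frac{\left(-5 - 3\right) \left(T + T\right)}{3} = \frac{\left(-8\right) 2 T}{3} = \frac{\left(-16\right) T}{3} = - \frac{16 T}{3}$)
$W = 36$ ($W = 9 \cdot 4 = 36$)
$n = -165$ ($n = - 5 \left(-3 + 36\right) = \left(-5\right) 33 = -165$)
$Z{\left(U \right)} = \left(- \frac{640}{3} + \frac{67 U}{3}\right)^{2}$ ($Z{\left(U \right)} = \left(- \frac{16 \left(40 - 4 U\right)}{3} + U\right)^{2} = \left(\left(- \frac{640}{3} + \frac{64 U}{3}\right) + U\right)^{2} = \left(- \frac{640}{3} + \frac{67 U}{3}\right)^{2}$)
$Z{\left(n \right)} 418 = \frac{\left(-640 + 67 \left(-165\right)\right)^{2}}{9} \cdot 418 = \frac{\left(-640 - 11055\right)^{2}}{9} \cdot 418 = \frac{\left(-11695\right)^{2}}{9} \cdot 418 = \frac{1}{9} \cdot 136773025 \cdot 418 = \frac{136773025}{9} \cdot 418 = \frac{57171124450}{9}$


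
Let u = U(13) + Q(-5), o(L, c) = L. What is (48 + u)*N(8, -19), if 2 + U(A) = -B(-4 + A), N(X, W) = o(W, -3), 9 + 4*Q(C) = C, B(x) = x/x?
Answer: -1577/2 ≈ -788.50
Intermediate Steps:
B(x) = 1
Q(C) = -9/4 + C/4
N(X, W) = W
U(A) = -3 (U(A) = -2 - 1*1 = -2 - 1 = -3)
u = -13/2 (u = -3 + (-9/4 + (¼)*(-5)) = -3 + (-9/4 - 5/4) = -3 - 7/2 = -13/2 ≈ -6.5000)
(48 + u)*N(8, -19) = (48 - 13/2)*(-19) = (83/2)*(-19) = -1577/2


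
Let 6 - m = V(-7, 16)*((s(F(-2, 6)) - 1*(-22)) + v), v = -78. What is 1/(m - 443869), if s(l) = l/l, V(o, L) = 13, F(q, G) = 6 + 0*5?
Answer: -1/443148 ≈ -2.2566e-6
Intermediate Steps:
F(q, G) = 6 (F(q, G) = 6 + 0 = 6)
s(l) = 1
m = 721 (m = 6 - 13*((1 - 1*(-22)) - 78) = 6 - 13*((1 + 22) - 78) = 6 - 13*(23 - 78) = 6 - 13*(-55) = 6 - 1*(-715) = 6 + 715 = 721)
1/(m - 443869) = 1/(721 - 443869) = 1/(-443148) = -1/443148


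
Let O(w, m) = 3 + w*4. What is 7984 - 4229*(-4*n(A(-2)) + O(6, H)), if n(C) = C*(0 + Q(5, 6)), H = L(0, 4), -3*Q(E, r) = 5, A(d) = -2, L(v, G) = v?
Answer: -149437/3 ≈ -49812.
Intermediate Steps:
Q(E, r) = -5/3 (Q(E, r) = -⅓*5 = -5/3)
H = 0
O(w, m) = 3 + 4*w
n(C) = -5*C/3 (n(C) = C*(0 - 5/3) = C*(-5/3) = -5*C/3)
7984 - 4229*(-4*n(A(-2)) + O(6, H)) = 7984 - 4229*(-(-20)*(-2)/3 + (3 + 4*6)) = 7984 - 4229*(-4*10/3 + (3 + 24)) = 7984 - 4229*(-40/3 + 27) = 7984 - 4229*41/3 = 7984 - 173389/3 = -149437/3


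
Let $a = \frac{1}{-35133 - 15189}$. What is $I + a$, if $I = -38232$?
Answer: $- \frac{1923910705}{50322} \approx -38232.0$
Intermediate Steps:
$a = - \frac{1}{50322}$ ($a = \frac{1}{-35133 - 15189} = \frac{1}{-50322} = - \frac{1}{50322} \approx -1.9872 \cdot 10^{-5}$)
$I + a = -38232 - \frac{1}{50322} = - \frac{1923910705}{50322}$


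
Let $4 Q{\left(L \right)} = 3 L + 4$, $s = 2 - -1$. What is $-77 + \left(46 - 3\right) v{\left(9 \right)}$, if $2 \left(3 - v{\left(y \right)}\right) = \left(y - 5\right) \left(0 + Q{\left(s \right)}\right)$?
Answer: $- \frac{455}{2} \approx -227.5$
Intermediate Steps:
$s = 3$ ($s = 2 + 1 = 3$)
$Q{\left(L \right)} = 1 + \frac{3 L}{4}$ ($Q{\left(L \right)} = \frac{3 L + 4}{4} = \frac{4 + 3 L}{4} = 1 + \frac{3 L}{4}$)
$v{\left(y \right)} = \frac{89}{8} - \frac{13 y}{8}$ ($v{\left(y \right)} = 3 - \frac{\left(y - 5\right) \left(0 + \left(1 + \frac{3}{4} \cdot 3\right)\right)}{2} = 3 - \frac{\left(-5 + y\right) \left(0 + \left(1 + \frac{9}{4}\right)\right)}{2} = 3 - \frac{\left(-5 + y\right) \left(0 + \frac{13}{4}\right)}{2} = 3 - \frac{\left(-5 + y\right) \frac{13}{4}}{2} = 3 - \frac{- \frac{65}{4} + \frac{13 y}{4}}{2} = 3 - \left(- \frac{65}{8} + \frac{13 y}{8}\right) = \frac{89}{8} - \frac{13 y}{8}$)
$-77 + \left(46 - 3\right) v{\left(9 \right)} = -77 + \left(46 - 3\right) \left(\frac{89}{8} - \frac{117}{8}\right) = -77 + 43 \left(\frac{89}{8} - \frac{117}{8}\right) = -77 + 43 \left(- \frac{7}{2}\right) = -77 - \frac{301}{2} = - \frac{455}{2}$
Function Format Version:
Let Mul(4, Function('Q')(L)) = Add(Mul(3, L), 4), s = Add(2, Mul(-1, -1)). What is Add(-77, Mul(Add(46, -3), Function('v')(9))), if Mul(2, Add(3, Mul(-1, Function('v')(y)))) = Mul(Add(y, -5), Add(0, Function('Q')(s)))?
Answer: Rational(-455, 2) ≈ -227.50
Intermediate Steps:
s = 3 (s = Add(2, 1) = 3)
Function('Q')(L) = Add(1, Mul(Rational(3, 4), L)) (Function('Q')(L) = Mul(Rational(1, 4), Add(Mul(3, L), 4)) = Mul(Rational(1, 4), Add(4, Mul(3, L))) = Add(1, Mul(Rational(3, 4), L)))
Function('v')(y) = Add(Rational(89, 8), Mul(Rational(-13, 8), y)) (Function('v')(y) = Add(3, Mul(Rational(-1, 2), Mul(Add(y, -5), Add(0, Add(1, Mul(Rational(3, 4), 3)))))) = Add(3, Mul(Rational(-1, 2), Mul(Add(-5, y), Add(0, Add(1, Rational(9, 4)))))) = Add(3, Mul(Rational(-1, 2), Mul(Add(-5, y), Add(0, Rational(13, 4))))) = Add(3, Mul(Rational(-1, 2), Mul(Add(-5, y), Rational(13, 4)))) = Add(3, Mul(Rational(-1, 2), Add(Rational(-65, 4), Mul(Rational(13, 4), y)))) = Add(3, Add(Rational(65, 8), Mul(Rational(-13, 8), y))) = Add(Rational(89, 8), Mul(Rational(-13, 8), y)))
Add(-77, Mul(Add(46, -3), Function('v')(9))) = Add(-77, Mul(Add(46, -3), Add(Rational(89, 8), Mul(Rational(-13, 8), 9)))) = Add(-77, Mul(43, Add(Rational(89, 8), Rational(-117, 8)))) = Add(-77, Mul(43, Rational(-7, 2))) = Add(-77, Rational(-301, 2)) = Rational(-455, 2)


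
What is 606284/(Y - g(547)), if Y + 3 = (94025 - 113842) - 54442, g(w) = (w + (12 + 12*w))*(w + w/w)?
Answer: -43306/284119 ≈ -0.15242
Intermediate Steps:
g(w) = (1 + w)*(12 + 13*w) (g(w) = (12 + 13*w)*(w + 1) = (12 + 13*w)*(1 + w) = (1 + w)*(12 + 13*w))
Y = -74262 (Y = -3 + ((94025 - 113842) - 54442) = -3 + (-19817 - 54442) = -3 - 74259 = -74262)
606284/(Y - g(547)) = 606284/(-74262 - (12 + 13*547² + 25*547)) = 606284/(-74262 - (12 + 13*299209 + 13675)) = 606284/(-74262 - (12 + 3889717 + 13675)) = 606284/(-74262 - 1*3903404) = 606284/(-74262 - 3903404) = 606284/(-3977666) = 606284*(-1/3977666) = -43306/284119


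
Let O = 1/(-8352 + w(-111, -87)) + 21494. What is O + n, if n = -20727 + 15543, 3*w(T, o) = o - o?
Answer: 136221119/8352 ≈ 16310.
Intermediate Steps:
w(T, o) = 0 (w(T, o) = (o - o)/3 = (⅓)*0 = 0)
n = -5184
O = 179517887/8352 (O = 1/(-8352 + 0) + 21494 = 1/(-8352) + 21494 = -1/8352 + 21494 = 179517887/8352 ≈ 21494.)
O + n = 179517887/8352 - 5184 = 136221119/8352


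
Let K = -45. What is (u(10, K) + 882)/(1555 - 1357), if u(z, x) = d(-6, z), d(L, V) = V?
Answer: 446/99 ≈ 4.5051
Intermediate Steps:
u(z, x) = z
(u(10, K) + 882)/(1555 - 1357) = (10 + 882)/(1555 - 1357) = 892/198 = 892*(1/198) = 446/99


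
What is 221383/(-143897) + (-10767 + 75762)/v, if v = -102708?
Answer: -10696796893/4926457692 ≈ -2.1713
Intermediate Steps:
221383/(-143897) + (-10767 + 75762)/v = 221383/(-143897) + (-10767 + 75762)/(-102708) = 221383*(-1/143897) + 64995*(-1/102708) = -221383/143897 - 21665/34236 = -10696796893/4926457692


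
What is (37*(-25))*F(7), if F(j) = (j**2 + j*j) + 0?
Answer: -90650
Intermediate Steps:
F(j) = 2*j**2 (F(j) = (j**2 + j**2) + 0 = 2*j**2 + 0 = 2*j**2)
(37*(-25))*F(7) = (37*(-25))*(2*7**2) = -1850*49 = -925*98 = -90650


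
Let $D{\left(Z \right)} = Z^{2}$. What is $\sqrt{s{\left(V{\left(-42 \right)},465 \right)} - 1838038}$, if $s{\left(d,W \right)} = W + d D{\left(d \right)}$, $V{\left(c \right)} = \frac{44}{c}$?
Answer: $\frac{i \sqrt{357373258221}}{441} \approx 1355.6 i$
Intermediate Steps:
$s{\left(d,W \right)} = W + d^{3}$ ($s{\left(d,W \right)} = W + d d^{2} = W + d^{3}$)
$\sqrt{s{\left(V{\left(-42 \right)},465 \right)} - 1838038} = \sqrt{\left(465 + \left(\frac{44}{-42}\right)^{3}\right) - 1838038} = \sqrt{\left(465 + \left(44 \left(- \frac{1}{42}\right)\right)^{3}\right) - 1838038} = \sqrt{\left(465 + \left(- \frac{22}{21}\right)^{3}\right) - 1838038} = \sqrt{\left(465 - \frac{10648}{9261}\right) - 1838038} = \sqrt{\frac{4295717}{9261} - 1838038} = \sqrt{- \frac{17017774201}{9261}} = \frac{i \sqrt{357373258221}}{441}$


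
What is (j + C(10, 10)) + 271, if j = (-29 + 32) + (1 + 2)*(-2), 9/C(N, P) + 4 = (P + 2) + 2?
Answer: 2689/10 ≈ 268.90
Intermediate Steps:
C(N, P) = 9/P (C(N, P) = 9/(-4 + ((P + 2) + 2)) = 9/(-4 + ((2 + P) + 2)) = 9/(-4 + (4 + P)) = 9/P)
j = -3 (j = 3 + 3*(-2) = 3 - 6 = -3)
(j + C(10, 10)) + 271 = (-3 + 9/10) + 271 = -21/10 + 271 = 2689/10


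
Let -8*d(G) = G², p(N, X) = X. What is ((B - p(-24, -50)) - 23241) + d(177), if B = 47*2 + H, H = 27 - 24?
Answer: -216081/8 ≈ -27010.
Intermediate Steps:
H = 3
B = 97 (B = 47*2 + 3 = 94 + 3 = 97)
d(G) = -G²/8
((B - p(-24, -50)) - 23241) + d(177) = ((97 - 1*(-50)) - 23241) - ⅛*177² = ((97 + 50) - 23241) - ⅛*31329 = (147 - 23241) - 31329/8 = -23094 - 31329/8 = -216081/8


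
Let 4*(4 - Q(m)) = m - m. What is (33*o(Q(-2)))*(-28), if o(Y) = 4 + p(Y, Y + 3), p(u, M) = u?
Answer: -7392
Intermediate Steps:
Q(m) = 4 (Q(m) = 4 - (m - m)/4 = 4 - 1/4*0 = 4 + 0 = 4)
o(Y) = 4 + Y
(33*o(Q(-2)))*(-28) = (33*(4 + 4))*(-28) = (33*8)*(-28) = 264*(-28) = -7392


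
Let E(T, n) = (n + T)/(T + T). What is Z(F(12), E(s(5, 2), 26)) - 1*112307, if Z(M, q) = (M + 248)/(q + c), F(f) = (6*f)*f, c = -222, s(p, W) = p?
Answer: -245851143/2189 ≈ -1.1231e+5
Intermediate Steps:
F(f) = 6*f²
E(T, n) = (T + n)/(2*T) (E(T, n) = (T + n)/((2*T)) = (T + n)*(1/(2*T)) = (T + n)/(2*T))
Z(M, q) = (248 + M)/(-222 + q) (Z(M, q) = (M + 248)/(q - 222) = (248 + M)/(-222 + q))
Z(F(12), E(s(5, 2), 26)) - 1*112307 = (248 + 6*12²)/(-222 + (½)*(5 + 26)/5) - 1*112307 = (248 + 6*144)/(-222 + (½)*(⅕)*31) - 112307 = (248 + 864)/(-222 + 31/10) - 112307 = 1112/(-2189/10) - 112307 = -10/2189*1112 - 112307 = -11120/2189 - 112307 = -245851143/2189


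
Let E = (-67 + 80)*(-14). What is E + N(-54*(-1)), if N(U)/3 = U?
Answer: -20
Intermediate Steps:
N(U) = 3*U
E = -182 (E = 13*(-14) = -182)
E + N(-54*(-1)) = -182 + 3*(-54*(-1)) = -182 + 3*54 = -182 + 162 = -20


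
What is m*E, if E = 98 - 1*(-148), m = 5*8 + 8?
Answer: 11808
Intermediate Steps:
m = 48 (m = 40 + 8 = 48)
E = 246 (E = 98 + 148 = 246)
m*E = 48*246 = 11808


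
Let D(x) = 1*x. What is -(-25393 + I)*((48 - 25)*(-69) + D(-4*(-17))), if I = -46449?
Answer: -109127998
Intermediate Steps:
D(x) = x
-(-25393 + I)*((48 - 25)*(-69) + D(-4*(-17))) = -(-25393 - 46449)*((48 - 25)*(-69) - 4*(-17)) = -(-71842)*(23*(-69) + 68) = -(-71842)*(-1587 + 68) = -(-71842)*(-1519) = -1*109127998 = -109127998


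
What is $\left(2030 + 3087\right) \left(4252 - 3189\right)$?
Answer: $5439371$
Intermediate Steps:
$\left(2030 + 3087\right) \left(4252 - 3189\right) = 5117 \cdot 1063 = 5439371$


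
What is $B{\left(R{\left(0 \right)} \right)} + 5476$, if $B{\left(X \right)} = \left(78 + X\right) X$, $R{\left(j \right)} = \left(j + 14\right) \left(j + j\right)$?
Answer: $5476$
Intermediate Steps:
$R{\left(j \right)} = 2 j \left(14 + j\right)$ ($R{\left(j \right)} = \left(14 + j\right) 2 j = 2 j \left(14 + j\right)$)
$B{\left(X \right)} = X \left(78 + X\right)$
$B{\left(R{\left(0 \right)} \right)} + 5476 = 2 \cdot 0 \left(14 + 0\right) \left(78 + 2 \cdot 0 \left(14 + 0\right)\right) + 5476 = 2 \cdot 0 \cdot 14 \left(78 + 2 \cdot 0 \cdot 14\right) + 5476 = 0 \left(78 + 0\right) + 5476 = 0 \cdot 78 + 5476 = 0 + 5476 = 5476$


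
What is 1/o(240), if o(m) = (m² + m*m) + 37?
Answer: 1/115237 ≈ 8.6778e-6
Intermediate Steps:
o(m) = 37 + 2*m² (o(m) = (m² + m²) + 37 = 2*m² + 37 = 37 + 2*m²)
1/o(240) = 1/(37 + 2*240²) = 1/(37 + 2*57600) = 1/(37 + 115200) = 1/115237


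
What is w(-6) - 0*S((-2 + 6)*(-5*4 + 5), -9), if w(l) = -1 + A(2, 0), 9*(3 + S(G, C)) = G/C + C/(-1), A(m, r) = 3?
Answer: 2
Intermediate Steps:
S(G, C) = -3 - C/9 + G/(9*C) (S(G, C) = -3 + (G/C + C/(-1))/9 = -3 + (G/C + C*(-1))/9 = -3 + (G/C - C)/9 = -3 + (-C + G/C)/9 = -3 + (-C/9 + G/(9*C)) = -3 - C/9 + G/(9*C))
w(l) = 2 (w(l) = -1 + 3 = 2)
w(-6) - 0*S((-2 + 6)*(-5*4 + 5), -9) = 2 - 0*(⅑)*((-2 + 6)*(-5*4 + 5) - 1*(-9)*(27 - 9))/(-9) = 2 - 0*(⅑)*(-⅑)*(4*(-20 + 5) - 1*(-9)*18) = 2 - 0*(⅑)*(-⅑)*(4*(-15) + 162) = 2 - 0*(⅑)*(-⅑)*(-60 + 162) = 2 - 0*(⅑)*(-⅑)*102 = 2 - 0*(-34)/27 = 2 - 137*0 = 2 + 0 = 2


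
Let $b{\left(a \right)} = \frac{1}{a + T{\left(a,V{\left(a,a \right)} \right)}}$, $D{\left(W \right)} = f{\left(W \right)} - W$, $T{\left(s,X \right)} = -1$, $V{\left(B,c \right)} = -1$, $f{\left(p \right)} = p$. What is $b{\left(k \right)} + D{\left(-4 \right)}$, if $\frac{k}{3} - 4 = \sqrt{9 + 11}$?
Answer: $- \frac{11}{59} + \frac{6 \sqrt{5}}{59} \approx 0.040956$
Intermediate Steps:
$k = 12 + 6 \sqrt{5}$ ($k = 12 + 3 \sqrt{9 + 11} = 12 + 3 \sqrt{20} = 12 + 3 \cdot 2 \sqrt{5} = 12 + 6 \sqrt{5} \approx 25.416$)
$D{\left(W \right)} = 0$ ($D{\left(W \right)} = W - W = 0$)
$b{\left(a \right)} = \frac{1}{-1 + a}$ ($b{\left(a \right)} = \frac{1}{a - 1} = \frac{1}{-1 + a}$)
$b{\left(k \right)} + D{\left(-4 \right)} = \frac{1}{-1 + \left(12 + 6 \sqrt{5}\right)} + 0 = \frac{1}{11 + 6 \sqrt{5}} + 0 = \frac{1}{11 + 6 \sqrt{5}}$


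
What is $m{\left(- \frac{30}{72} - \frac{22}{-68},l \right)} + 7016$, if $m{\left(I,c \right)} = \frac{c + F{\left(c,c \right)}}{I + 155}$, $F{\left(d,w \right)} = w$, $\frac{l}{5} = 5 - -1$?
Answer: $\frac{221724856}{31601} \approx 7016.4$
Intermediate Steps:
$l = 30$ ($l = 5 \left(5 - -1\right) = 5 \left(5 + 1\right) = 5 \cdot 6 = 30$)
$m{\left(I,c \right)} = \frac{2 c}{155 + I}$ ($m{\left(I,c \right)} = \frac{c + c}{I + 155} = \frac{2 c}{155 + I}$)
$m{\left(- \frac{30}{72} - \frac{22}{-68},l \right)} + 7016 = 2 \cdot 30 \frac{1}{155 - \left(- \frac{11}{34} + \frac{5}{12}\right)} + 7016 = 2 \cdot 30 \frac{1}{155 - \frac{19}{204}} + 7016 = 2 \cdot 30 \frac{1}{\frac{31601}{204}} + 7016 = 2 \cdot 30 \cdot \frac{204}{31601} + 7016 = \frac{12240}{31601} + 7016 = \frac{221724856}{31601}$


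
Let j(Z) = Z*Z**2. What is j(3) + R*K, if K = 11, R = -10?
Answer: -83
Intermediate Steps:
j(Z) = Z**3
j(3) + R*K = 3**3 - 10*11 = 27 - 110 = -83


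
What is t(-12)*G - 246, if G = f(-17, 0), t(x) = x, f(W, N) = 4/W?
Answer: -4134/17 ≈ -243.18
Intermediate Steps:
G = -4/17 (G = 4/(-17) = 4*(-1/17) = -4/17 ≈ -0.23529)
t(-12)*G - 246 = -12*(-4/17) - 246 = 48/17 - 246 = -4134/17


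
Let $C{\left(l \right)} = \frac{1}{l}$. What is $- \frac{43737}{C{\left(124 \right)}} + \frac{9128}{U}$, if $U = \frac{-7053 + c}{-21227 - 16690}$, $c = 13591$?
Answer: $- \frac{2557444080}{467} \approx -5.4763 \cdot 10^{6}$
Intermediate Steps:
$U = - \frac{6538}{37917}$ ($U = \frac{-7053 + 13591}{-21227 - 16690} = \frac{6538}{-37917} = 6538 \left(- \frac{1}{37917}\right) = - \frac{6538}{37917} \approx -0.17243$)
$- \frac{43737}{C{\left(124 \right)}} + \frac{9128}{U} = - \frac{43737}{\frac{1}{124}} + \frac{9128}{- \frac{6538}{37917}} = - 43737 \frac{1}{\frac{1}{124}} + 9128 \left(- \frac{37917}{6538}\right) = \left(-43737\right) 124 - \frac{24721884}{467} = -5423388 - \frac{24721884}{467} = - \frac{2557444080}{467}$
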